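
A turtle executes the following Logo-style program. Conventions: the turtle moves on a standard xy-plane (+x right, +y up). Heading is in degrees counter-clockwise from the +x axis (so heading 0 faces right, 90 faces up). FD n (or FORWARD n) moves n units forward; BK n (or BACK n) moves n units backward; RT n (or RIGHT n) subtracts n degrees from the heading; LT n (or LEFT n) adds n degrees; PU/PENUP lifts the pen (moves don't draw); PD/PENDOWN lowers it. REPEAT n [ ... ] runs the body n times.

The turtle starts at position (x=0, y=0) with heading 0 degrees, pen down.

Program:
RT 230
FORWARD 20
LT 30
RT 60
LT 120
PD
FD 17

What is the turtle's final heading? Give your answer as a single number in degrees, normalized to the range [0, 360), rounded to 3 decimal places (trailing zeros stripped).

Executing turtle program step by step:
Start: pos=(0,0), heading=0, pen down
RT 230: heading 0 -> 130
FD 20: (0,0) -> (-12.856,15.321) [heading=130, draw]
LT 30: heading 130 -> 160
RT 60: heading 160 -> 100
LT 120: heading 100 -> 220
PD: pen down
FD 17: (-12.856,15.321) -> (-25.879,4.393) [heading=220, draw]
Final: pos=(-25.879,4.393), heading=220, 2 segment(s) drawn

Answer: 220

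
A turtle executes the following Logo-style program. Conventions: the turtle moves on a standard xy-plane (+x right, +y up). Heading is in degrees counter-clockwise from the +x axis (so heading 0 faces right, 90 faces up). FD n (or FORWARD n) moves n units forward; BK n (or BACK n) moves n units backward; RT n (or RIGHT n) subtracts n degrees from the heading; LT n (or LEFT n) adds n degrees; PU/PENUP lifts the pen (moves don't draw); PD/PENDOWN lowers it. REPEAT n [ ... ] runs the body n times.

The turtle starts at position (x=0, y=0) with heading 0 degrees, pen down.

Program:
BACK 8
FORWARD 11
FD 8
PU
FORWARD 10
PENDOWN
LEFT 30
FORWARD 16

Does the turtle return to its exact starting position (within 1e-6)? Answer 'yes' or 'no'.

Executing turtle program step by step:
Start: pos=(0,0), heading=0, pen down
BK 8: (0,0) -> (-8,0) [heading=0, draw]
FD 11: (-8,0) -> (3,0) [heading=0, draw]
FD 8: (3,0) -> (11,0) [heading=0, draw]
PU: pen up
FD 10: (11,0) -> (21,0) [heading=0, move]
PD: pen down
LT 30: heading 0 -> 30
FD 16: (21,0) -> (34.856,8) [heading=30, draw]
Final: pos=(34.856,8), heading=30, 4 segment(s) drawn

Start position: (0, 0)
Final position: (34.856, 8)
Distance = 35.763; >= 1e-6 -> NOT closed

Answer: no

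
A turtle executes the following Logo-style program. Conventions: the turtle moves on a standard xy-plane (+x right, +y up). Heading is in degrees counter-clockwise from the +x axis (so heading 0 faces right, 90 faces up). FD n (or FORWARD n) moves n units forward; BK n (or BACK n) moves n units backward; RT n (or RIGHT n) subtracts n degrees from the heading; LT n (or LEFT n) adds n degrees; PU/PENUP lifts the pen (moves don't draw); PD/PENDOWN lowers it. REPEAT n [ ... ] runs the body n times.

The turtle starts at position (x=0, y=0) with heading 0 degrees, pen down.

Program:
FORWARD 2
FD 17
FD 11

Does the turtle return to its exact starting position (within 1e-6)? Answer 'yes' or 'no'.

Answer: no

Derivation:
Executing turtle program step by step:
Start: pos=(0,0), heading=0, pen down
FD 2: (0,0) -> (2,0) [heading=0, draw]
FD 17: (2,0) -> (19,0) [heading=0, draw]
FD 11: (19,0) -> (30,0) [heading=0, draw]
Final: pos=(30,0), heading=0, 3 segment(s) drawn

Start position: (0, 0)
Final position: (30, 0)
Distance = 30; >= 1e-6 -> NOT closed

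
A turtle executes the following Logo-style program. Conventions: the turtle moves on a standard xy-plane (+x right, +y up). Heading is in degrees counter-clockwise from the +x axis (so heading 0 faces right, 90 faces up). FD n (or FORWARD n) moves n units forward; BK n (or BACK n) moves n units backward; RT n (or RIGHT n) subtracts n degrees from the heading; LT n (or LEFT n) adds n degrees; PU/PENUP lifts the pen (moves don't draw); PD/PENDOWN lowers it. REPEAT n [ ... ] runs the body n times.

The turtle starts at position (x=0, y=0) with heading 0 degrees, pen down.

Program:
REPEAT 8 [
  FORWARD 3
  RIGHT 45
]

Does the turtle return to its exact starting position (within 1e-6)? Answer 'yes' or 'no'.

Answer: yes

Derivation:
Executing turtle program step by step:
Start: pos=(0,0), heading=0, pen down
REPEAT 8 [
  -- iteration 1/8 --
  FD 3: (0,0) -> (3,0) [heading=0, draw]
  RT 45: heading 0 -> 315
  -- iteration 2/8 --
  FD 3: (3,0) -> (5.121,-2.121) [heading=315, draw]
  RT 45: heading 315 -> 270
  -- iteration 3/8 --
  FD 3: (5.121,-2.121) -> (5.121,-5.121) [heading=270, draw]
  RT 45: heading 270 -> 225
  -- iteration 4/8 --
  FD 3: (5.121,-5.121) -> (3,-7.243) [heading=225, draw]
  RT 45: heading 225 -> 180
  -- iteration 5/8 --
  FD 3: (3,-7.243) -> (0,-7.243) [heading=180, draw]
  RT 45: heading 180 -> 135
  -- iteration 6/8 --
  FD 3: (0,-7.243) -> (-2.121,-5.121) [heading=135, draw]
  RT 45: heading 135 -> 90
  -- iteration 7/8 --
  FD 3: (-2.121,-5.121) -> (-2.121,-2.121) [heading=90, draw]
  RT 45: heading 90 -> 45
  -- iteration 8/8 --
  FD 3: (-2.121,-2.121) -> (0,0) [heading=45, draw]
  RT 45: heading 45 -> 0
]
Final: pos=(0,0), heading=0, 8 segment(s) drawn

Start position: (0, 0)
Final position: (0, 0)
Distance = 0; < 1e-6 -> CLOSED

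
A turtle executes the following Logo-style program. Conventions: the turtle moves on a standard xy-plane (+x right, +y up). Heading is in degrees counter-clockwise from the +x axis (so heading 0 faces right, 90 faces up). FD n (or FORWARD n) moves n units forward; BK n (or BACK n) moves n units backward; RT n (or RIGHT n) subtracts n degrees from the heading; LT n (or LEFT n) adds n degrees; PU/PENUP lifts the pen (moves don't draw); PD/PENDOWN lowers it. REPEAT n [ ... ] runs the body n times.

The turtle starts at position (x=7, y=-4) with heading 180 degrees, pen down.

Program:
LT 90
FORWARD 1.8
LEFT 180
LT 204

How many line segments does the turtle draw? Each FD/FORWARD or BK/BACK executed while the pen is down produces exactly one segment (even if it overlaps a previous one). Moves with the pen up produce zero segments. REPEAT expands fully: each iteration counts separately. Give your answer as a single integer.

Answer: 1

Derivation:
Executing turtle program step by step:
Start: pos=(7,-4), heading=180, pen down
LT 90: heading 180 -> 270
FD 1.8: (7,-4) -> (7,-5.8) [heading=270, draw]
LT 180: heading 270 -> 90
LT 204: heading 90 -> 294
Final: pos=(7,-5.8), heading=294, 1 segment(s) drawn
Segments drawn: 1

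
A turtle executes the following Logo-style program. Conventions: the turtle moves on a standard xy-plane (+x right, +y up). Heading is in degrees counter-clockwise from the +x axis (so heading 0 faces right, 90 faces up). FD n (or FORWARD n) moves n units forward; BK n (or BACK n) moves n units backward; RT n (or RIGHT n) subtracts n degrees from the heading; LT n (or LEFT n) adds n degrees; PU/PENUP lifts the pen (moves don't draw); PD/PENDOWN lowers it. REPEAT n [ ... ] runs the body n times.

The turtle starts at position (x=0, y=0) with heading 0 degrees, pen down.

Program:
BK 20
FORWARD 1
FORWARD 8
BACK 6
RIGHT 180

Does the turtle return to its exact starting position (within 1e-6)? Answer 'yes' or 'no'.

Executing turtle program step by step:
Start: pos=(0,0), heading=0, pen down
BK 20: (0,0) -> (-20,0) [heading=0, draw]
FD 1: (-20,0) -> (-19,0) [heading=0, draw]
FD 8: (-19,0) -> (-11,0) [heading=0, draw]
BK 6: (-11,0) -> (-17,0) [heading=0, draw]
RT 180: heading 0 -> 180
Final: pos=(-17,0), heading=180, 4 segment(s) drawn

Start position: (0, 0)
Final position: (-17, 0)
Distance = 17; >= 1e-6 -> NOT closed

Answer: no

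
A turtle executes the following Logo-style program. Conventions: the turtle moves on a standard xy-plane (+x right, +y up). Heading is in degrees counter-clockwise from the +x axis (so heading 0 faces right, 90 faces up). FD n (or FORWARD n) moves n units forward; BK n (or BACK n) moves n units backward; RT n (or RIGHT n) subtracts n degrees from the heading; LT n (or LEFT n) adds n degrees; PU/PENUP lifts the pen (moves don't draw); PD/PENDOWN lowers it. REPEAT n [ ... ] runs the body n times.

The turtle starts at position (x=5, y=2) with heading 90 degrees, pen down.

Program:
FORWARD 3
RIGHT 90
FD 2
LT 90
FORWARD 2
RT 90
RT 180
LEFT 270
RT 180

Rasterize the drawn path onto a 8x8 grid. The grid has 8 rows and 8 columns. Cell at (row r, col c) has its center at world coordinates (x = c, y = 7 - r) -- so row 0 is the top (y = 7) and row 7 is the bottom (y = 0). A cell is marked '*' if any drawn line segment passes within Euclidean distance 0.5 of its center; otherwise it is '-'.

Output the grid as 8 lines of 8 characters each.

Segment 0: (5,2) -> (5,5)
Segment 1: (5,5) -> (7,5)
Segment 2: (7,5) -> (7,7)

Answer: -------*
-------*
-----***
-----*--
-----*--
-----*--
--------
--------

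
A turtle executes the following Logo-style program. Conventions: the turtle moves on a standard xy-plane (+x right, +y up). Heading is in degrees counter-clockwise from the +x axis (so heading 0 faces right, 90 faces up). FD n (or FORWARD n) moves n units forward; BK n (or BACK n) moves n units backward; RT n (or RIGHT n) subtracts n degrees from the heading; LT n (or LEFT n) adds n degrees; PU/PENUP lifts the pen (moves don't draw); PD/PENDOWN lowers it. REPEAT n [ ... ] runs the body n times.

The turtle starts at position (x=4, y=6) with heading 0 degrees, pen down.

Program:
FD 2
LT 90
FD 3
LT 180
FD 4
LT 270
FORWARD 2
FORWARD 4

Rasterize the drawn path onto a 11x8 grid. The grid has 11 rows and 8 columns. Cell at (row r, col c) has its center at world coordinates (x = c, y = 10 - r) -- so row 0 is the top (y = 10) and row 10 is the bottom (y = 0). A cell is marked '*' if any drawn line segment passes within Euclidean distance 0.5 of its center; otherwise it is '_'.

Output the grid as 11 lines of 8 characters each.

Segment 0: (4,6) -> (6,6)
Segment 1: (6,6) -> (6,9)
Segment 2: (6,9) -> (6,5)
Segment 3: (6,5) -> (4,5)
Segment 4: (4,5) -> (-0,5)

Answer: ________
______*_
______*_
______*_
____***_
*******_
________
________
________
________
________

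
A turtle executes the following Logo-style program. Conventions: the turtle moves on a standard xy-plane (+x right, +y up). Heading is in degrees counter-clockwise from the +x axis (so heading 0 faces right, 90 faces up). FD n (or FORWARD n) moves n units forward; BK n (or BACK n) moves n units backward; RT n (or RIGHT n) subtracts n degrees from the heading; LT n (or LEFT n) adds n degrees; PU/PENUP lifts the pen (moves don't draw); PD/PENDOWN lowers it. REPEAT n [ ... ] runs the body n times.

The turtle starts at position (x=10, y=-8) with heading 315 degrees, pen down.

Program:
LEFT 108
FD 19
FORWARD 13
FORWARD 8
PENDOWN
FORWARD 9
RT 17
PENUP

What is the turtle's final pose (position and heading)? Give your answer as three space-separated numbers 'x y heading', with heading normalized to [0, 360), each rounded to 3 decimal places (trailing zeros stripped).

Executing turtle program step by step:
Start: pos=(10,-8), heading=315, pen down
LT 108: heading 315 -> 63
FD 19: (10,-8) -> (18.626,8.929) [heading=63, draw]
FD 13: (18.626,8.929) -> (24.528,20.512) [heading=63, draw]
FD 8: (24.528,20.512) -> (28.16,27.64) [heading=63, draw]
PD: pen down
FD 9: (28.16,27.64) -> (32.246,35.659) [heading=63, draw]
RT 17: heading 63 -> 46
PU: pen up
Final: pos=(32.246,35.659), heading=46, 4 segment(s) drawn

Answer: 32.246 35.659 46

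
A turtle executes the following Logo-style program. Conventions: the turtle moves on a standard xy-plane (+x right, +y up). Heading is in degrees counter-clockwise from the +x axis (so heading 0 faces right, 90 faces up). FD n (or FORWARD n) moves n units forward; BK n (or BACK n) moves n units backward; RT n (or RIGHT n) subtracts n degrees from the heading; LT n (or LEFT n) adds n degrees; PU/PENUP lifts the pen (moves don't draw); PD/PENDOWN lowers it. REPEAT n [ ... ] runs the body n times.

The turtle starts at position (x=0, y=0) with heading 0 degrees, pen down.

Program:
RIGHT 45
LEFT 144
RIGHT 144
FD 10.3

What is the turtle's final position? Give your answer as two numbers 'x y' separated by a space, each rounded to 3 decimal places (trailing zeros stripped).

Executing turtle program step by step:
Start: pos=(0,0), heading=0, pen down
RT 45: heading 0 -> 315
LT 144: heading 315 -> 99
RT 144: heading 99 -> 315
FD 10.3: (0,0) -> (7.283,-7.283) [heading=315, draw]
Final: pos=(7.283,-7.283), heading=315, 1 segment(s) drawn

Answer: 7.283 -7.283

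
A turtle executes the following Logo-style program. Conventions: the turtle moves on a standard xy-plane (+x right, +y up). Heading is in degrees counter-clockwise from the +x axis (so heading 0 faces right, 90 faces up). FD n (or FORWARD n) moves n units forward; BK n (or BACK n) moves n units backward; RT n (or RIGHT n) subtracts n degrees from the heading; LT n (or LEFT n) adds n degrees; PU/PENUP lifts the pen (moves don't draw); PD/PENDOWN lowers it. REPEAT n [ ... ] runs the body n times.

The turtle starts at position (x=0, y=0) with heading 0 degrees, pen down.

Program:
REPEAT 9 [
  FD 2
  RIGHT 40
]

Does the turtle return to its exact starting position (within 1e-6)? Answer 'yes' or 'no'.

Executing turtle program step by step:
Start: pos=(0,0), heading=0, pen down
REPEAT 9 [
  -- iteration 1/9 --
  FD 2: (0,0) -> (2,0) [heading=0, draw]
  RT 40: heading 0 -> 320
  -- iteration 2/9 --
  FD 2: (2,0) -> (3.532,-1.286) [heading=320, draw]
  RT 40: heading 320 -> 280
  -- iteration 3/9 --
  FD 2: (3.532,-1.286) -> (3.879,-3.255) [heading=280, draw]
  RT 40: heading 280 -> 240
  -- iteration 4/9 --
  FD 2: (3.879,-3.255) -> (2.879,-4.987) [heading=240, draw]
  RT 40: heading 240 -> 200
  -- iteration 5/9 --
  FD 2: (2.879,-4.987) -> (1,-5.671) [heading=200, draw]
  RT 40: heading 200 -> 160
  -- iteration 6/9 --
  FD 2: (1,-5.671) -> (-0.879,-4.987) [heading=160, draw]
  RT 40: heading 160 -> 120
  -- iteration 7/9 --
  FD 2: (-0.879,-4.987) -> (-1.879,-3.255) [heading=120, draw]
  RT 40: heading 120 -> 80
  -- iteration 8/9 --
  FD 2: (-1.879,-3.255) -> (-1.532,-1.286) [heading=80, draw]
  RT 40: heading 80 -> 40
  -- iteration 9/9 --
  FD 2: (-1.532,-1.286) -> (0,0) [heading=40, draw]
  RT 40: heading 40 -> 0
]
Final: pos=(0,0), heading=0, 9 segment(s) drawn

Start position: (0, 0)
Final position: (0, 0)
Distance = 0; < 1e-6 -> CLOSED

Answer: yes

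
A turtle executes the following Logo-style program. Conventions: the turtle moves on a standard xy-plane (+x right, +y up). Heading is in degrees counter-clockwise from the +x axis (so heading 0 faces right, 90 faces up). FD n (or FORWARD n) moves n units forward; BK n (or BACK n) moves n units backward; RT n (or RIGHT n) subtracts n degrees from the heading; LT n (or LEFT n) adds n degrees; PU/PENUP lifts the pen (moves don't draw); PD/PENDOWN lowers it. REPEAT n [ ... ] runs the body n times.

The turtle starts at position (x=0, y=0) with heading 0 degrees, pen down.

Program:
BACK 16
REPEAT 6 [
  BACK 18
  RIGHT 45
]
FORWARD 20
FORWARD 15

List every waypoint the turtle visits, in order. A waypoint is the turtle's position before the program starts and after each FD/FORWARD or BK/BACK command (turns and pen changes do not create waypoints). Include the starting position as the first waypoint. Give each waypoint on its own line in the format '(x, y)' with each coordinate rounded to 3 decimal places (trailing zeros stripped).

Executing turtle program step by step:
Start: pos=(0,0), heading=0, pen down
BK 16: (0,0) -> (-16,0) [heading=0, draw]
REPEAT 6 [
  -- iteration 1/6 --
  BK 18: (-16,0) -> (-34,0) [heading=0, draw]
  RT 45: heading 0 -> 315
  -- iteration 2/6 --
  BK 18: (-34,0) -> (-46.728,12.728) [heading=315, draw]
  RT 45: heading 315 -> 270
  -- iteration 3/6 --
  BK 18: (-46.728,12.728) -> (-46.728,30.728) [heading=270, draw]
  RT 45: heading 270 -> 225
  -- iteration 4/6 --
  BK 18: (-46.728,30.728) -> (-34,43.456) [heading=225, draw]
  RT 45: heading 225 -> 180
  -- iteration 5/6 --
  BK 18: (-34,43.456) -> (-16,43.456) [heading=180, draw]
  RT 45: heading 180 -> 135
  -- iteration 6/6 --
  BK 18: (-16,43.456) -> (-3.272,30.728) [heading=135, draw]
  RT 45: heading 135 -> 90
]
FD 20: (-3.272,30.728) -> (-3.272,50.728) [heading=90, draw]
FD 15: (-3.272,50.728) -> (-3.272,65.728) [heading=90, draw]
Final: pos=(-3.272,65.728), heading=90, 9 segment(s) drawn
Waypoints (10 total):
(0, 0)
(-16, 0)
(-34, 0)
(-46.728, 12.728)
(-46.728, 30.728)
(-34, 43.456)
(-16, 43.456)
(-3.272, 30.728)
(-3.272, 50.728)
(-3.272, 65.728)

Answer: (0, 0)
(-16, 0)
(-34, 0)
(-46.728, 12.728)
(-46.728, 30.728)
(-34, 43.456)
(-16, 43.456)
(-3.272, 30.728)
(-3.272, 50.728)
(-3.272, 65.728)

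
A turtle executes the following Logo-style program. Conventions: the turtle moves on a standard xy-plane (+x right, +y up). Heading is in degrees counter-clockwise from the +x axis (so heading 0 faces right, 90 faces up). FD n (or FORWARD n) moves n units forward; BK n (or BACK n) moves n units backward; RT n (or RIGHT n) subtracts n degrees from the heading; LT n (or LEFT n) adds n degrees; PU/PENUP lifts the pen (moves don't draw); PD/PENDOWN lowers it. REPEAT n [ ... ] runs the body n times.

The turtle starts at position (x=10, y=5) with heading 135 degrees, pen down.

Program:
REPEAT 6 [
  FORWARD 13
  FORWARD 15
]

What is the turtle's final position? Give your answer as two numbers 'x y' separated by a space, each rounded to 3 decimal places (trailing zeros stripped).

Answer: -108.794 123.794

Derivation:
Executing turtle program step by step:
Start: pos=(10,5), heading=135, pen down
REPEAT 6 [
  -- iteration 1/6 --
  FD 13: (10,5) -> (0.808,14.192) [heading=135, draw]
  FD 15: (0.808,14.192) -> (-9.799,24.799) [heading=135, draw]
  -- iteration 2/6 --
  FD 13: (-9.799,24.799) -> (-18.991,33.991) [heading=135, draw]
  FD 15: (-18.991,33.991) -> (-29.598,44.598) [heading=135, draw]
  -- iteration 3/6 --
  FD 13: (-29.598,44.598) -> (-38.79,53.79) [heading=135, draw]
  FD 15: (-38.79,53.79) -> (-49.397,64.397) [heading=135, draw]
  -- iteration 4/6 --
  FD 13: (-49.397,64.397) -> (-58.589,73.589) [heading=135, draw]
  FD 15: (-58.589,73.589) -> (-69.196,84.196) [heading=135, draw]
  -- iteration 5/6 --
  FD 13: (-69.196,84.196) -> (-78.388,93.388) [heading=135, draw]
  FD 15: (-78.388,93.388) -> (-88.995,103.995) [heading=135, draw]
  -- iteration 6/6 --
  FD 13: (-88.995,103.995) -> (-98.187,113.187) [heading=135, draw]
  FD 15: (-98.187,113.187) -> (-108.794,123.794) [heading=135, draw]
]
Final: pos=(-108.794,123.794), heading=135, 12 segment(s) drawn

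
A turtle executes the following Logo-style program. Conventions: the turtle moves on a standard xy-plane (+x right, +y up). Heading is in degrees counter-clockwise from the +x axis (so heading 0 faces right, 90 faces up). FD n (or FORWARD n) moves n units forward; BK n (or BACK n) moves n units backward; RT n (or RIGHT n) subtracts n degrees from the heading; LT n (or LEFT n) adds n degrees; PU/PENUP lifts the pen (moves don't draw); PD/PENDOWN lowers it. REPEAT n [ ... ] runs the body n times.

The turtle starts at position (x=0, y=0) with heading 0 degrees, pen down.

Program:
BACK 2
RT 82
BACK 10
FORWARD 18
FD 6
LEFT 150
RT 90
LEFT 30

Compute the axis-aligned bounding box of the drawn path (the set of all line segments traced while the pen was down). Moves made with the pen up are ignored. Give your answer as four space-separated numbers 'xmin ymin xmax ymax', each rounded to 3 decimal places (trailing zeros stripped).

Executing turtle program step by step:
Start: pos=(0,0), heading=0, pen down
BK 2: (0,0) -> (-2,0) [heading=0, draw]
RT 82: heading 0 -> 278
BK 10: (-2,0) -> (-3.392,9.903) [heading=278, draw]
FD 18: (-3.392,9.903) -> (-0.887,-7.922) [heading=278, draw]
FD 6: (-0.887,-7.922) -> (-0.052,-13.864) [heading=278, draw]
LT 150: heading 278 -> 68
RT 90: heading 68 -> 338
LT 30: heading 338 -> 8
Final: pos=(-0.052,-13.864), heading=8, 4 segment(s) drawn

Segment endpoints: x in {-3.392, -2, -0.887, -0.052, 0}, y in {-13.864, -7.922, 0, 9.903}
xmin=-3.392, ymin=-13.864, xmax=0, ymax=9.903

Answer: -3.392 -13.864 0 9.903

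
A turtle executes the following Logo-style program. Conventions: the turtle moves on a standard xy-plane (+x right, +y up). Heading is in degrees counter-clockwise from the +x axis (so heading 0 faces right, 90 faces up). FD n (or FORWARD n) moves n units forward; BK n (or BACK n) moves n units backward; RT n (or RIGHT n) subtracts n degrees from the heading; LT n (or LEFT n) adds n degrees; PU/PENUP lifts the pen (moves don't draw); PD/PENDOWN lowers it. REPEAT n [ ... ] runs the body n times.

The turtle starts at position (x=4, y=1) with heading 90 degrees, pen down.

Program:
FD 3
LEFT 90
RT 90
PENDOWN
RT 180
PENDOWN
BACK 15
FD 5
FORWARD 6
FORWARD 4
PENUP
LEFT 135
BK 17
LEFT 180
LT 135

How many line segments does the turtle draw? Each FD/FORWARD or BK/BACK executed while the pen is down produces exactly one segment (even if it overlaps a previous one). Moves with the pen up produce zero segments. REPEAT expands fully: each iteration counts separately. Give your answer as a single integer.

Executing turtle program step by step:
Start: pos=(4,1), heading=90, pen down
FD 3: (4,1) -> (4,4) [heading=90, draw]
LT 90: heading 90 -> 180
RT 90: heading 180 -> 90
PD: pen down
RT 180: heading 90 -> 270
PD: pen down
BK 15: (4,4) -> (4,19) [heading=270, draw]
FD 5: (4,19) -> (4,14) [heading=270, draw]
FD 6: (4,14) -> (4,8) [heading=270, draw]
FD 4: (4,8) -> (4,4) [heading=270, draw]
PU: pen up
LT 135: heading 270 -> 45
BK 17: (4,4) -> (-8.021,-8.021) [heading=45, move]
LT 180: heading 45 -> 225
LT 135: heading 225 -> 0
Final: pos=(-8.021,-8.021), heading=0, 5 segment(s) drawn
Segments drawn: 5

Answer: 5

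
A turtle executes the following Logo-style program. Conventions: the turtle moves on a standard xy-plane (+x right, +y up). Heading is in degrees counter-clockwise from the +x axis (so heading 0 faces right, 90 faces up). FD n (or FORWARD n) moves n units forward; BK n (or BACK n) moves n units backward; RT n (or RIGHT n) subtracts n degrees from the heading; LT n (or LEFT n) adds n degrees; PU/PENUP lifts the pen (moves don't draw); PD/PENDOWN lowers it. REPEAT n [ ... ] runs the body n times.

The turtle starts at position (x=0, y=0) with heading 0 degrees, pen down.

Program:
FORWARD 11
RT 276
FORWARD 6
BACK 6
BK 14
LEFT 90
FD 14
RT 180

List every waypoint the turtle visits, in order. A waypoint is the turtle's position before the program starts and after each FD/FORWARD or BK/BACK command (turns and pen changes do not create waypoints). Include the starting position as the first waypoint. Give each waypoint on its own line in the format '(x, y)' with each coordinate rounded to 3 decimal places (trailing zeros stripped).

Answer: (0, 0)
(11, 0)
(11.627, 5.967)
(11, 0)
(9.537, -13.923)
(-4.387, -12.46)

Derivation:
Executing turtle program step by step:
Start: pos=(0,0), heading=0, pen down
FD 11: (0,0) -> (11,0) [heading=0, draw]
RT 276: heading 0 -> 84
FD 6: (11,0) -> (11.627,5.967) [heading=84, draw]
BK 6: (11.627,5.967) -> (11,0) [heading=84, draw]
BK 14: (11,0) -> (9.537,-13.923) [heading=84, draw]
LT 90: heading 84 -> 174
FD 14: (9.537,-13.923) -> (-4.387,-12.46) [heading=174, draw]
RT 180: heading 174 -> 354
Final: pos=(-4.387,-12.46), heading=354, 5 segment(s) drawn
Waypoints (6 total):
(0, 0)
(11, 0)
(11.627, 5.967)
(11, 0)
(9.537, -13.923)
(-4.387, -12.46)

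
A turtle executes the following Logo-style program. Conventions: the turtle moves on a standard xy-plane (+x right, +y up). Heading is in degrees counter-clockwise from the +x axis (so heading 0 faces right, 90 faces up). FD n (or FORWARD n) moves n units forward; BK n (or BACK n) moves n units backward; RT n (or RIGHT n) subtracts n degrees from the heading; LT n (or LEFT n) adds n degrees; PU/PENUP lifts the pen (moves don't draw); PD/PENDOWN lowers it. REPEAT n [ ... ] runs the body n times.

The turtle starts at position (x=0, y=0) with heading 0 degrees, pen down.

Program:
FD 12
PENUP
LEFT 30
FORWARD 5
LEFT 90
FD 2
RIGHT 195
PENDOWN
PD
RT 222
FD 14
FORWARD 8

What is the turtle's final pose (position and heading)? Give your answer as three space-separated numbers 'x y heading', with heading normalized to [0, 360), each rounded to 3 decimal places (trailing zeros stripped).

Executing turtle program step by step:
Start: pos=(0,0), heading=0, pen down
FD 12: (0,0) -> (12,0) [heading=0, draw]
PU: pen up
LT 30: heading 0 -> 30
FD 5: (12,0) -> (16.33,2.5) [heading=30, move]
LT 90: heading 30 -> 120
FD 2: (16.33,2.5) -> (15.33,4.232) [heading=120, move]
RT 195: heading 120 -> 285
PD: pen down
PD: pen down
RT 222: heading 285 -> 63
FD 14: (15.33,4.232) -> (21.686,16.706) [heading=63, draw]
FD 8: (21.686,16.706) -> (25.318,23.834) [heading=63, draw]
Final: pos=(25.318,23.834), heading=63, 3 segment(s) drawn

Answer: 25.318 23.834 63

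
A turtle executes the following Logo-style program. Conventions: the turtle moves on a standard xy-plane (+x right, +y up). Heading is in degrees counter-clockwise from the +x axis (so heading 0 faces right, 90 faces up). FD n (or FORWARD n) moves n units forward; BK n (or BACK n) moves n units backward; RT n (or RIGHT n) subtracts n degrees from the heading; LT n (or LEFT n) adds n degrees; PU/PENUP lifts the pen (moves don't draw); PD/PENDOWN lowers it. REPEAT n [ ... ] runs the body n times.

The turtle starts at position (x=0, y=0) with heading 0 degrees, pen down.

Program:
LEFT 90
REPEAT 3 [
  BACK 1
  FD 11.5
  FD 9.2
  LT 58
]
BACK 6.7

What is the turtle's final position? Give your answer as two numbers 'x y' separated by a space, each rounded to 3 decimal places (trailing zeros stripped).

Answer: -33.712 28.167

Derivation:
Executing turtle program step by step:
Start: pos=(0,0), heading=0, pen down
LT 90: heading 0 -> 90
REPEAT 3 [
  -- iteration 1/3 --
  BK 1: (0,0) -> (0,-1) [heading=90, draw]
  FD 11.5: (0,-1) -> (0,10.5) [heading=90, draw]
  FD 9.2: (0,10.5) -> (0,19.7) [heading=90, draw]
  LT 58: heading 90 -> 148
  -- iteration 2/3 --
  BK 1: (0,19.7) -> (0.848,19.17) [heading=148, draw]
  FD 11.5: (0.848,19.17) -> (-8.905,25.264) [heading=148, draw]
  FD 9.2: (-8.905,25.264) -> (-16.707,30.139) [heading=148, draw]
  LT 58: heading 148 -> 206
  -- iteration 3/3 --
  BK 1: (-16.707,30.139) -> (-15.808,30.578) [heading=206, draw]
  FD 11.5: (-15.808,30.578) -> (-26.144,25.537) [heading=206, draw]
  FD 9.2: (-26.144,25.537) -> (-34.413,21.503) [heading=206, draw]
  LT 58: heading 206 -> 264
]
BK 6.7: (-34.413,21.503) -> (-33.712,28.167) [heading=264, draw]
Final: pos=(-33.712,28.167), heading=264, 10 segment(s) drawn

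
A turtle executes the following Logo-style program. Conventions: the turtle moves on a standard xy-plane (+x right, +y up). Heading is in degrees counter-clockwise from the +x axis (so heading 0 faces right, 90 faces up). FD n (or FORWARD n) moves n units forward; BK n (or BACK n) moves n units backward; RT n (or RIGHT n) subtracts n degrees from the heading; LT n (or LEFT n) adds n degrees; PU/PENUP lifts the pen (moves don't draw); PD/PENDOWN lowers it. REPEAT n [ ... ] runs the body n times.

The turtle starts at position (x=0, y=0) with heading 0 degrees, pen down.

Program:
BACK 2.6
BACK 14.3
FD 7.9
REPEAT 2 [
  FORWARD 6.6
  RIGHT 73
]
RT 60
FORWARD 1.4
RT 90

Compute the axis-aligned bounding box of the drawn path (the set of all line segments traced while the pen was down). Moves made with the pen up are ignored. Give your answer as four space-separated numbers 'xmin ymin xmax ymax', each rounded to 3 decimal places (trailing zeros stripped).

Answer: -16.9 -6.312 0 0

Derivation:
Executing turtle program step by step:
Start: pos=(0,0), heading=0, pen down
BK 2.6: (0,0) -> (-2.6,0) [heading=0, draw]
BK 14.3: (-2.6,0) -> (-16.9,0) [heading=0, draw]
FD 7.9: (-16.9,0) -> (-9,0) [heading=0, draw]
REPEAT 2 [
  -- iteration 1/2 --
  FD 6.6: (-9,0) -> (-2.4,0) [heading=0, draw]
  RT 73: heading 0 -> 287
  -- iteration 2/2 --
  FD 6.6: (-2.4,0) -> (-0.47,-6.312) [heading=287, draw]
  RT 73: heading 287 -> 214
]
RT 60: heading 214 -> 154
FD 1.4: (-0.47,-6.312) -> (-1.729,-5.698) [heading=154, draw]
RT 90: heading 154 -> 64
Final: pos=(-1.729,-5.698), heading=64, 6 segment(s) drawn

Segment endpoints: x in {-16.9, -9, -2.6, -2.4, -1.729, -0.47, 0}, y in {-6.312, -5.698, 0}
xmin=-16.9, ymin=-6.312, xmax=0, ymax=0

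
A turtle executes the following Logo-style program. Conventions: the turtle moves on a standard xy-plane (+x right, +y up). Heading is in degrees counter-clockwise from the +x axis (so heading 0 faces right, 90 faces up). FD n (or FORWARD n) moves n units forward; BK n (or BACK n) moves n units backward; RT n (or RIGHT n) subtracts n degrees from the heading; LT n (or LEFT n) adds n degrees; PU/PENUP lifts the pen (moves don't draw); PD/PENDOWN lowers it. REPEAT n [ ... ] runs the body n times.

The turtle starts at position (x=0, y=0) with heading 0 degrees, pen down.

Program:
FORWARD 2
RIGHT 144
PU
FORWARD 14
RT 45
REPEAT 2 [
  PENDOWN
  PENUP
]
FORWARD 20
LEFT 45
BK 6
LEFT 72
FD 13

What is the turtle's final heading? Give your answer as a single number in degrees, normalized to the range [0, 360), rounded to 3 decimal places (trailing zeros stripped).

Answer: 288

Derivation:
Executing turtle program step by step:
Start: pos=(0,0), heading=0, pen down
FD 2: (0,0) -> (2,0) [heading=0, draw]
RT 144: heading 0 -> 216
PU: pen up
FD 14: (2,0) -> (-9.326,-8.229) [heading=216, move]
RT 45: heading 216 -> 171
REPEAT 2 [
  -- iteration 1/2 --
  PD: pen down
  PU: pen up
  -- iteration 2/2 --
  PD: pen down
  PU: pen up
]
FD 20: (-9.326,-8.229) -> (-29.08,-5.1) [heading=171, move]
LT 45: heading 171 -> 216
BK 6: (-29.08,-5.1) -> (-24.226,-1.574) [heading=216, move]
LT 72: heading 216 -> 288
FD 13: (-24.226,-1.574) -> (-20.209,-13.937) [heading=288, move]
Final: pos=(-20.209,-13.937), heading=288, 1 segment(s) drawn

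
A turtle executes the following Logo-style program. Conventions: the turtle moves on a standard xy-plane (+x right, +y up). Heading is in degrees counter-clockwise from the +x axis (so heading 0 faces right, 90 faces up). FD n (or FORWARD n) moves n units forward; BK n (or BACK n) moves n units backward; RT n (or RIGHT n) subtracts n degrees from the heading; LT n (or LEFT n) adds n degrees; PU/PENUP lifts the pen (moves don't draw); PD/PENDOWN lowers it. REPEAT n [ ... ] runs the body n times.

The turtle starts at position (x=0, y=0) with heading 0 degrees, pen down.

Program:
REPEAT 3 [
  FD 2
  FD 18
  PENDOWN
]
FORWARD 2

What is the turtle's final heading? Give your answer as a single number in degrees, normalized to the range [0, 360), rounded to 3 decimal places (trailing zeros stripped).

Executing turtle program step by step:
Start: pos=(0,0), heading=0, pen down
REPEAT 3 [
  -- iteration 1/3 --
  FD 2: (0,0) -> (2,0) [heading=0, draw]
  FD 18: (2,0) -> (20,0) [heading=0, draw]
  PD: pen down
  -- iteration 2/3 --
  FD 2: (20,0) -> (22,0) [heading=0, draw]
  FD 18: (22,0) -> (40,0) [heading=0, draw]
  PD: pen down
  -- iteration 3/3 --
  FD 2: (40,0) -> (42,0) [heading=0, draw]
  FD 18: (42,0) -> (60,0) [heading=0, draw]
  PD: pen down
]
FD 2: (60,0) -> (62,0) [heading=0, draw]
Final: pos=(62,0), heading=0, 7 segment(s) drawn

Answer: 0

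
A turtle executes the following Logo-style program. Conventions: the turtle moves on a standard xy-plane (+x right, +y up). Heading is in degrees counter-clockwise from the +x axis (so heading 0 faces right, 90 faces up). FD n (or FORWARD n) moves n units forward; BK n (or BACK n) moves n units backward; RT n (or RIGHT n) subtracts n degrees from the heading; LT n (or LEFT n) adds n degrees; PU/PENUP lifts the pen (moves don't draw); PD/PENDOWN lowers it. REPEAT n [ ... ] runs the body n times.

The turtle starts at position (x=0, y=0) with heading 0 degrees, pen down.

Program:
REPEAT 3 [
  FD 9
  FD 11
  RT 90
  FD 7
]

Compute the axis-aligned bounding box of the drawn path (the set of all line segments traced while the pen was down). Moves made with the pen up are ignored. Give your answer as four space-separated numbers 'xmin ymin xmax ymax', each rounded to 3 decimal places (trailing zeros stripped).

Answer: -7 -27 20 0

Derivation:
Executing turtle program step by step:
Start: pos=(0,0), heading=0, pen down
REPEAT 3 [
  -- iteration 1/3 --
  FD 9: (0,0) -> (9,0) [heading=0, draw]
  FD 11: (9,0) -> (20,0) [heading=0, draw]
  RT 90: heading 0 -> 270
  FD 7: (20,0) -> (20,-7) [heading=270, draw]
  -- iteration 2/3 --
  FD 9: (20,-7) -> (20,-16) [heading=270, draw]
  FD 11: (20,-16) -> (20,-27) [heading=270, draw]
  RT 90: heading 270 -> 180
  FD 7: (20,-27) -> (13,-27) [heading=180, draw]
  -- iteration 3/3 --
  FD 9: (13,-27) -> (4,-27) [heading=180, draw]
  FD 11: (4,-27) -> (-7,-27) [heading=180, draw]
  RT 90: heading 180 -> 90
  FD 7: (-7,-27) -> (-7,-20) [heading=90, draw]
]
Final: pos=(-7,-20), heading=90, 9 segment(s) drawn

Segment endpoints: x in {-7, -7, 0, 4, 9, 13, 20}, y in {-27, -20, -16, -7, 0}
xmin=-7, ymin=-27, xmax=20, ymax=0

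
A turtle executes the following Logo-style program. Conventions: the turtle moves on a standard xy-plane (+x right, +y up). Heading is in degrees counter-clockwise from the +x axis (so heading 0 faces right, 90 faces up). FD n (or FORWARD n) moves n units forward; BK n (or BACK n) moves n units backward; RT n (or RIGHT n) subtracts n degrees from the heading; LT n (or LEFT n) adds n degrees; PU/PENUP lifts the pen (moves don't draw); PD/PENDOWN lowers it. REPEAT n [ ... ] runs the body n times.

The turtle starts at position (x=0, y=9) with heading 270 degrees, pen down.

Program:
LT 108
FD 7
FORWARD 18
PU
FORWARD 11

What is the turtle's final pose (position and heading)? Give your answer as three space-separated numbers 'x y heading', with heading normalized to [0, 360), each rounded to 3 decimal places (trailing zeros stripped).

Executing turtle program step by step:
Start: pos=(0,9), heading=270, pen down
LT 108: heading 270 -> 18
FD 7: (0,9) -> (6.657,11.163) [heading=18, draw]
FD 18: (6.657,11.163) -> (23.776,16.725) [heading=18, draw]
PU: pen up
FD 11: (23.776,16.725) -> (34.238,20.125) [heading=18, move]
Final: pos=(34.238,20.125), heading=18, 2 segment(s) drawn

Answer: 34.238 20.125 18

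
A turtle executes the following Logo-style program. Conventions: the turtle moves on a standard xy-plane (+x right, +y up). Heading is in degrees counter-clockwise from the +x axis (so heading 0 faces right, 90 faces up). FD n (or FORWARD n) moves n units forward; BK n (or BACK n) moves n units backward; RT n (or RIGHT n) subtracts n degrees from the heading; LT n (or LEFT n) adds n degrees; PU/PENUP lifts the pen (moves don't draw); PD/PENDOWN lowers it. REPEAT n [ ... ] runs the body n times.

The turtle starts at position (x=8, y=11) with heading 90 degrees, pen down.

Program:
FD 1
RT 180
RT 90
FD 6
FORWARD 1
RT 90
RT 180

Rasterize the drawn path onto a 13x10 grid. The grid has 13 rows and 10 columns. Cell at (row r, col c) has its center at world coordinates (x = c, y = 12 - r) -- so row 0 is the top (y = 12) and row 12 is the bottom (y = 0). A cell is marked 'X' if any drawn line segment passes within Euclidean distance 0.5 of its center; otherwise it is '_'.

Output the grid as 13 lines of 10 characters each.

Segment 0: (8,11) -> (8,12)
Segment 1: (8,12) -> (2,12)
Segment 2: (2,12) -> (1,12)

Answer: _XXXXXXXX_
________X_
__________
__________
__________
__________
__________
__________
__________
__________
__________
__________
__________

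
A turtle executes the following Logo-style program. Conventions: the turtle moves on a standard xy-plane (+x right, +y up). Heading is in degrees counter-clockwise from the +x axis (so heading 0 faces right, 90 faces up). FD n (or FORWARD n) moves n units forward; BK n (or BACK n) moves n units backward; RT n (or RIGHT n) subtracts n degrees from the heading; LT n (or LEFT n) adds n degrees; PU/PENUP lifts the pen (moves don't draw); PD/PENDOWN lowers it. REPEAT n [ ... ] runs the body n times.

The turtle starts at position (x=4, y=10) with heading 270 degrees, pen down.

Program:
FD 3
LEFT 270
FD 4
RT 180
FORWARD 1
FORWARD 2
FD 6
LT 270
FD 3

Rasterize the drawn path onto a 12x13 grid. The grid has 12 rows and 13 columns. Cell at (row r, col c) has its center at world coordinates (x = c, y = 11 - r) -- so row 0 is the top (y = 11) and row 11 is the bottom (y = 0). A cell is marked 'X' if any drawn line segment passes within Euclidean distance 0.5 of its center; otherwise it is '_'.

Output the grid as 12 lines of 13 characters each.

Answer: _____________
____X________
____X________
____X________
XXXXXXXXXX___
_________X___
_________X___
_________X___
_____________
_____________
_____________
_____________

Derivation:
Segment 0: (4,10) -> (4,7)
Segment 1: (4,7) -> (-0,7)
Segment 2: (-0,7) -> (1,7)
Segment 3: (1,7) -> (3,7)
Segment 4: (3,7) -> (9,7)
Segment 5: (9,7) -> (9,4)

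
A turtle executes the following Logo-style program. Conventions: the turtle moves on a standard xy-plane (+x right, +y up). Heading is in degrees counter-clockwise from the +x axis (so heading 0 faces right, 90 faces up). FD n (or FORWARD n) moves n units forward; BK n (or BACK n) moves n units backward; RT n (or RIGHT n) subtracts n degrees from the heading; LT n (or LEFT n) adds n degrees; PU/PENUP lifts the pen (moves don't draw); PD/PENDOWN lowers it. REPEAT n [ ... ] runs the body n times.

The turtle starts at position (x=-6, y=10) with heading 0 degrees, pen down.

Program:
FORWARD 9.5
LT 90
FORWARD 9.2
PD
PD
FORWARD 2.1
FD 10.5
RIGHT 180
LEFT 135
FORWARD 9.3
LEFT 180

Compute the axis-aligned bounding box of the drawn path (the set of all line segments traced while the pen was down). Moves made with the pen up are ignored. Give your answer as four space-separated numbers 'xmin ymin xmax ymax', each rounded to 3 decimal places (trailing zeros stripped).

Answer: -6 10 10.076 38.376

Derivation:
Executing turtle program step by step:
Start: pos=(-6,10), heading=0, pen down
FD 9.5: (-6,10) -> (3.5,10) [heading=0, draw]
LT 90: heading 0 -> 90
FD 9.2: (3.5,10) -> (3.5,19.2) [heading=90, draw]
PD: pen down
PD: pen down
FD 2.1: (3.5,19.2) -> (3.5,21.3) [heading=90, draw]
FD 10.5: (3.5,21.3) -> (3.5,31.8) [heading=90, draw]
RT 180: heading 90 -> 270
LT 135: heading 270 -> 45
FD 9.3: (3.5,31.8) -> (10.076,38.376) [heading=45, draw]
LT 180: heading 45 -> 225
Final: pos=(10.076,38.376), heading=225, 5 segment(s) drawn

Segment endpoints: x in {-6, 3.5, 3.5, 3.5, 10.076}, y in {10, 19.2, 21.3, 31.8, 38.376}
xmin=-6, ymin=10, xmax=10.076, ymax=38.376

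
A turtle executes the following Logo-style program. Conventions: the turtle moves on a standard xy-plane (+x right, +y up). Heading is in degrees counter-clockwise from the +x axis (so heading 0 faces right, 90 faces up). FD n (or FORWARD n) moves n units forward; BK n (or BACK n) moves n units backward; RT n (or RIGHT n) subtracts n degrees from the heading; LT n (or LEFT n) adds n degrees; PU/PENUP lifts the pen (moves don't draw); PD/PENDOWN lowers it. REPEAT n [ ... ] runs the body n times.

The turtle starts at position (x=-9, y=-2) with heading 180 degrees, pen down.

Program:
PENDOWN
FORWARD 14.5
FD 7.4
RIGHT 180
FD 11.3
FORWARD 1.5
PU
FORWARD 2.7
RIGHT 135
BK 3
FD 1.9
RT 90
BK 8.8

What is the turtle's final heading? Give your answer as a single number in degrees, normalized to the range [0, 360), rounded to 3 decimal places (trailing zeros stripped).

Executing turtle program step by step:
Start: pos=(-9,-2), heading=180, pen down
PD: pen down
FD 14.5: (-9,-2) -> (-23.5,-2) [heading=180, draw]
FD 7.4: (-23.5,-2) -> (-30.9,-2) [heading=180, draw]
RT 180: heading 180 -> 0
FD 11.3: (-30.9,-2) -> (-19.6,-2) [heading=0, draw]
FD 1.5: (-19.6,-2) -> (-18.1,-2) [heading=0, draw]
PU: pen up
FD 2.7: (-18.1,-2) -> (-15.4,-2) [heading=0, move]
RT 135: heading 0 -> 225
BK 3: (-15.4,-2) -> (-13.279,0.121) [heading=225, move]
FD 1.9: (-13.279,0.121) -> (-14.622,-1.222) [heading=225, move]
RT 90: heading 225 -> 135
BK 8.8: (-14.622,-1.222) -> (-8.4,-7.445) [heading=135, move]
Final: pos=(-8.4,-7.445), heading=135, 4 segment(s) drawn

Answer: 135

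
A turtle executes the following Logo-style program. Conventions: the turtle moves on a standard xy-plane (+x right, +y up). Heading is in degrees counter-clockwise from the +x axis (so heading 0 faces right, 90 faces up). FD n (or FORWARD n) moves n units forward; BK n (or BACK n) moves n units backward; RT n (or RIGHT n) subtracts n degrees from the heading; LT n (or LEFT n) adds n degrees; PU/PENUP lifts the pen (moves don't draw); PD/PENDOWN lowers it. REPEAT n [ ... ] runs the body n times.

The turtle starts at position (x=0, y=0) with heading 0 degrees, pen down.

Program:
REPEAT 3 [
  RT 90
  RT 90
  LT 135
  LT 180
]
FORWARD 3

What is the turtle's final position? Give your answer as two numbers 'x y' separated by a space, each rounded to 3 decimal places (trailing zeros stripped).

Executing turtle program step by step:
Start: pos=(0,0), heading=0, pen down
REPEAT 3 [
  -- iteration 1/3 --
  RT 90: heading 0 -> 270
  RT 90: heading 270 -> 180
  LT 135: heading 180 -> 315
  LT 180: heading 315 -> 135
  -- iteration 2/3 --
  RT 90: heading 135 -> 45
  RT 90: heading 45 -> 315
  LT 135: heading 315 -> 90
  LT 180: heading 90 -> 270
  -- iteration 3/3 --
  RT 90: heading 270 -> 180
  RT 90: heading 180 -> 90
  LT 135: heading 90 -> 225
  LT 180: heading 225 -> 45
]
FD 3: (0,0) -> (2.121,2.121) [heading=45, draw]
Final: pos=(2.121,2.121), heading=45, 1 segment(s) drawn

Answer: 2.121 2.121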